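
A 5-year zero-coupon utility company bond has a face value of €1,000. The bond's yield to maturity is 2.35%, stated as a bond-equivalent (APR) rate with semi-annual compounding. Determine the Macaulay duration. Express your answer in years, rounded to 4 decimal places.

5.0000 years

A zero-coupon bond has a single cash flow at maturity, so its Macaulay duration equals its maturity: 5 years.
(Equivalently: 10 semi-annual periods ÷ 2 = 5 years.)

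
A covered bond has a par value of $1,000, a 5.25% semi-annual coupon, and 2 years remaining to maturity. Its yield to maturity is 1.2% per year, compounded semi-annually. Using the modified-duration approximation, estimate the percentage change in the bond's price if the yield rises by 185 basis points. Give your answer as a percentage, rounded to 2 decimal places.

-3.55%

Periodic yield y = 0.006. Modified duration first:
  t   CF        PV=CF/(1+0.006)^t    t·PV
  1        26.25        26.0934        26.0934
  2        26.25        25.9378        51.8756
  3        26.25        25.7831        77.3493
  4     1,026.25     1,001.9851     4,007.9403
  Σ                  1,079.7994     4,163.2587
P = 1,079.7994; D_Mac = 3.85559 half-year periods = 1.92779 yrs; D_mod = 1.92779/(1+0.006) = 1.91629 yrs.
ΔP/P ≈ -D_mod · Δy = -1.91629 × (+0.0185) = -0.035451 = -3.5451%.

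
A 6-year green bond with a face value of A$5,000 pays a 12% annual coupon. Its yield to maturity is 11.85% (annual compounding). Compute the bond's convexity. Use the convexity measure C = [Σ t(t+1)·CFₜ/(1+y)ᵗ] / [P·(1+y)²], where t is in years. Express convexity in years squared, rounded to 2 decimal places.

23.38

With y = 0.1185:
  t   CF        PV=CF/(1+0.1185)^t    t·PV        t(t+1)·PV
  1       600.00       536.4327       536.4327       1,072.8654
  2       600.00       479.6001       959.2002       2,877.6007
  3       600.00       428.7887     1,286.3660       5,145.4638
  4       600.00       383.3604     1,533.4418       7,667.2088
  5       600.00       342.7451     1,713.7257      10,282.3543
  6     5,600.00     2,860.0399    17,160.2396     120,121.6770
  Σ                  5,030.9670    23,189.4060     147,167.1701
P = 5,030.9670.
Convexity = Σ t(t+1)·PV / [P·(1+y)²] = 147,167.1701 / (5,030.9670 × 1.251042) = 23.38231.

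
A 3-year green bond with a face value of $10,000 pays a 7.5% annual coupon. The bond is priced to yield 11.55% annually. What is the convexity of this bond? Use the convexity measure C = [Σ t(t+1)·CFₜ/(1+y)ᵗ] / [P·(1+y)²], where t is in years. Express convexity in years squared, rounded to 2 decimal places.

With y = 0.1155:
  t   CF        PV=CF/(1+0.1155)^t    t·PV        t(t+1)·PV
  1       750.00       672.3442       672.3442       1,344.6885
  2       750.00       602.7290     1,205.4581       3,616.3742
  3    10,750.00     7,744.6133    23,233.8400      92,935.3602
  Σ                  9,019.6866    25,111.6424      97,896.4229
P = 9,019.6866.
Convexity = Σ t(t+1)·PV / [P·(1+y)²] = 97,896.4229 / (9,019.6866 × 1.244340) = 8.72240.

8.72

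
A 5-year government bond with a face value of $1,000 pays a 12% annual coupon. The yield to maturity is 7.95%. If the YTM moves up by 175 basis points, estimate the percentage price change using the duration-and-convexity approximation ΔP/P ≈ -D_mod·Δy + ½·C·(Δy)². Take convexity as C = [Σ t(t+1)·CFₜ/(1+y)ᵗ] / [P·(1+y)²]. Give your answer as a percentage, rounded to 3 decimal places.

-6.363%

With y = 0.0795:
  t   CF        PV=CF/(1+0.0795)^t    t·PV        t(t+1)·PV
  1       120.00       111.1626       111.1626         222.3252
  2       120.00       102.9760       205.9520         617.8559
  3       120.00        95.3923       286.1769       1,144.7076
  4       120.00        88.3671       353.4684       1,767.3422
  5     1,120.00       764.0201     3,820.1005      22,920.6033
  Σ                  1,161.9181     4,776.8604      26,672.8341
P = 1,161.9181; D_Mac = 4.11119 yrs; D_mod = 3.80842 yrs; C = 19.69919.
Duration effect: -3.80842 × (+0.0175) = -0.066647
Convexity effect: 0.5 × 19.69919 × (0.0175)² = +0.0030164
ΔP/P ≈ -0.066647 + 0.0030164 = -0.063631 = -6.3631%.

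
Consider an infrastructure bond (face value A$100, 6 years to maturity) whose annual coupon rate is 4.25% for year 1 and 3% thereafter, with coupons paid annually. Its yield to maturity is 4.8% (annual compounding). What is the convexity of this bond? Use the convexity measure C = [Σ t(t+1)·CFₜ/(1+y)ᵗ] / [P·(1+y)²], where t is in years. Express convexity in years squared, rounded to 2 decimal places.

34.06

With y = 0.048:
  t   CF        PV=CF/(1+0.048)^t    t·PV        t(t+1)·PV
  1         4.25         4.0553         4.0553           8.1107
  2         3.00         2.7315         5.4630          16.3889
  3         3.00         2.6064         7.8191          31.2765
  4         3.00         2.4870         9.9480          49.7400
  5         3.00         2.3731        11.8655          71.1928
  6       103.00        77.7445       466.4668       3,265.2679
  Σ                     91.9978       505.6178       3,441.9769
P = 91.9978.
Convexity = Σ t(t+1)·PV / [P·(1+y)²] = 3,441.9769 / (91.9978 × 1.098304) = 34.06497.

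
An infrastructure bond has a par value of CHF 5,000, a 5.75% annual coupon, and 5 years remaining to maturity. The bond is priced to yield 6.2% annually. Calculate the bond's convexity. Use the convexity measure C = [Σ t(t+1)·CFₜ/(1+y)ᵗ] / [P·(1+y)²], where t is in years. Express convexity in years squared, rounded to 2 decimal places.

With y = 0.062:
  t   CF        PV=CF/(1+0.062)^t    t·PV        t(t+1)·PV
  1       287.50       270.7156       270.7156         541.4313
  2       287.50       254.9111       509.8223       1,529.4668
  3       287.50       240.0293       720.0880       2,880.3519
  4       287.50       226.0163       904.0652       4,520.3262
  5     5,287.50     3,914.0629    19,570.3143     117,421.8859
  Σ                  4,905.7353    21,975.0054     126,893.4621
P = 4,905.7353.
Convexity = Σ t(t+1)·PV / [P·(1+y)²] = 126,893.4621 / (4,905.7353 × 1.127844) = 22.93433.

22.93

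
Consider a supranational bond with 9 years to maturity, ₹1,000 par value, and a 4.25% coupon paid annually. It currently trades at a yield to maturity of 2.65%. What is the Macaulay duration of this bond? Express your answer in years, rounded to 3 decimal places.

7.754 years

Periodic yield y = 0.0265. Discount each cash flow and weight by its year:
  t   CF        PV=CF/(1+0.0265)^t    t·PV
  1        42.50        41.4028        41.4028
  2        42.50        40.3340        80.6679
  3        42.50        39.2927       117.8782
  4        42.50        38.2783       153.1134
  5        42.50        37.2902       186.4508
  6        42.50        36.3275       217.9648
  7        42.50        35.3896       247.7275
  8        42.50        34.4760       275.8083
  9     1,042.50       823.8449     7,414.6045
  Σ                  1,126.6361     8,735.6182
Price P = Σ PV = 1,126.6361.
Macaulay duration = Σ(t·PV) / P = 8,735.6182 / 1,126.6361 = 7.75372 years.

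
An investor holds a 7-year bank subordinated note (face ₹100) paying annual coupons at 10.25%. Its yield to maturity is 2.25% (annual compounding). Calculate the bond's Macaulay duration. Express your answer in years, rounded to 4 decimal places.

5.6584 years

Periodic yield y = 0.0225. Discount each cash flow and weight by its year:
  t   CF        PV=CF/(1+0.0225)^t    t·PV
  1        10.25        10.0244        10.0244
  2        10.25         9.8039        19.6077
  3        10.25         9.5881        28.7644
  4        10.25         9.3771        37.5086
  5        10.25         9.1708        45.8540
  6        10.25         8.9690        53.8140
  7       110.25        94.3486       660.4401
  Σ                    151.2820       856.0132
Price P = Σ PV = 151.2820.
Macaulay duration = Σ(t·PV) / P = 856.0132 / 151.2820 = 5.65840 years.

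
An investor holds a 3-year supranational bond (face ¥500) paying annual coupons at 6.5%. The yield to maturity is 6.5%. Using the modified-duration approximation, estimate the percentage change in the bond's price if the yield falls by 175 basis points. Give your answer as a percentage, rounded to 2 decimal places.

+4.63%

Periodic yield y = 0.065. Modified duration first:
  t   CF        PV=CF/(1+0.065)^t    t·PV
  1        32.50        30.5164        30.5164
  2        32.50        28.6539        57.3079
  3       532.50       440.8296     1,322.4889
  Σ                    500.0000     1,410.3132
P = 500.0000; D_Mac = 2.82063 yrs; D_mod = 2.82063/(1+0.065) = 2.64848 yrs.
ΔP/P ≈ -D_mod · Δy = -2.64848 × (-0.0175) = +0.046348 = +4.6348%.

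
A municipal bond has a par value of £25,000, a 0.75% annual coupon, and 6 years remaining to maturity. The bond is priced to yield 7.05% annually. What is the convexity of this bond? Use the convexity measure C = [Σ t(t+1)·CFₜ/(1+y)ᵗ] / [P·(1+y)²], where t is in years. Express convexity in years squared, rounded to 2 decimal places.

With y = 0.0705:
  t   CF        PV=CF/(1+0.0705)^t    t·PV        t(t+1)·PV
  1       187.50       175.1518       175.1518         350.3036
  2       187.50       163.6168       327.2336         981.7009
  3       187.50       152.8415       458.5245       1,834.0979
  4       187.50       142.7758       571.1032       2,855.5159
  5       187.50       133.3730       666.8650       4,001.1899
  6    25,187.50    16,736.5151   100,419.0906     702,933.6342
  Σ                 17,504.2740   102,617.9687     712,956.4424
P = 17,504.2740.
Convexity = Σ t(t+1)·PV / [P·(1+y)²] = 712,956.4424 / (17,504.2740 × 1.145970) = 35.54230.

35.54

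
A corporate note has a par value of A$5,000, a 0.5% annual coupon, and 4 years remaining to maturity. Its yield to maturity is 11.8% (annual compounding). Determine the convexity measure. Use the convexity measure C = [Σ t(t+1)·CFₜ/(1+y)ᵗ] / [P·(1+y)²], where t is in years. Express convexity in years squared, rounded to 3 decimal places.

With y = 0.118:
  t   CF        PV=CF/(1+0.118)^t    t·PV        t(t+1)·PV
  1        25.00        22.3614        22.3614          44.7227
  2        25.00        20.0012        40.0024         120.0073
  3        25.00        17.8902        53.6705         214.6821
  4     5,025.00     3,216.3911    12,865.5644      64,327.8220
  Σ                  3,276.6439    12,981.5987      64,707.2341
P = 3,276.6439.
Convexity = Σ t(t+1)·PV / [P·(1+y)²] = 64,707.2341 / (3,276.6439 × 1.249924) = 15.79938.

15.799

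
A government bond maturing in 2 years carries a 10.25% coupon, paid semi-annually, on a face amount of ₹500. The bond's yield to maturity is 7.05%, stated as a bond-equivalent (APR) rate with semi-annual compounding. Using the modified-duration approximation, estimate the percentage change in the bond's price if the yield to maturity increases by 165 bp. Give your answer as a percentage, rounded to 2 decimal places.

-2.97%

Periodic yield y = 0.03525. Modified duration first:
  t   CF        PV=CF/(1+0.03525)^t    t·PV
  1       25.625        24.7525        24.7525
  2       25.625        23.9097        47.8193
  3       25.625        23.0955        69.2866
  4      525.625       457.6095     1,830.4381
  Σ                    529.3672     1,972.2965
P = 529.3672; D_Mac = 3.72576 half-year periods = 1.86288 yrs; D_mod = 1.86288/(1+0.03525) = 1.79945 yrs.
ΔP/P ≈ -D_mod · Δy = -1.79945 × (+0.0165) = -0.029691 = -2.9691%.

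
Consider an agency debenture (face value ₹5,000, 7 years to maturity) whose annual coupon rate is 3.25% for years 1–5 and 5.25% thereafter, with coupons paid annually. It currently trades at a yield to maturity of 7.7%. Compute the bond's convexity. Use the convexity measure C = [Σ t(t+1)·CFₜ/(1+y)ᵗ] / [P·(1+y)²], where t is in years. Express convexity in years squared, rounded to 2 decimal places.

41.63

With y = 0.077:
  t   CF        PV=CF/(1+0.077)^t    t·PV        t(t+1)·PV
  1       162.50       150.8821       150.8821         301.7642
  2       162.50       140.0948       280.1896         840.5687
  3       162.50       130.0787       390.2362       1,560.9446
  4       162.50       120.7788       483.1150       2,415.5751
  5       162.50       112.1437       560.7185       3,364.3108
  6       262.50       168.2035     1,009.2211       7,064.5480
  7     5,262.50     3,130.9936    21,916.9555     175,335.6440
  Σ                  3,953.1752    24,791.3179     190,883.3553
P = 3,953.1752.
Convexity = Σ t(t+1)·PV / [P·(1+y)²] = 190,883.3553 / (3,953.1752 × 1.159929) = 41.62848.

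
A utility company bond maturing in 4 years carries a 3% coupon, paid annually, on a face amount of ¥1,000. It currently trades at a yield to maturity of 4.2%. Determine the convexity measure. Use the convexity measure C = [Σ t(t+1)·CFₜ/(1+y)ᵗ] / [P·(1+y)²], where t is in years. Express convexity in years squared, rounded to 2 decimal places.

With y = 0.042:
  t   CF        PV=CF/(1+0.042)^t    t·PV        t(t+1)·PV
  1        30.00        28.7908        28.7908          57.5816
  2        30.00        27.6303        55.2606         165.7819
  3        30.00        26.5166        79.5498         318.1994
  4     1,030.00       873.7081     3,494.8323      17,474.1615
  Σ                    956.6458     3,658.4336      18,015.7243
P = 956.6458.
Convexity = Σ t(t+1)·PV / [P·(1+y)²] = 18,015.7243 / (956.6458 × 1.085764) = 17.34463.

17.34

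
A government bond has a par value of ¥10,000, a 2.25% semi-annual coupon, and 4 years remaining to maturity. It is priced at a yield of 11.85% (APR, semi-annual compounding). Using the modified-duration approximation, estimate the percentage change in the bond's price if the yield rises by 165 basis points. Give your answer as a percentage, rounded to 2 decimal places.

-5.93%

Periodic yield y = 0.05925. Modified duration first:
  t   CF        PV=CF/(1+0.05925)^t    t·PV
  1       112.50       106.2072       106.2072
  2       112.50       100.2664       200.5329
  3       112.50        94.6580       283.9739
  4       112.50        89.3632       357.4527
  5       112.50        84.3646       421.8229
  6       112.50        79.6456       477.8735
  7       112.50        75.1905       526.3338
  8    10,112.50     6,380.7357    51,045.8853
  Σ                  7,010.4312    53,420.0822
P = 7,010.4312; D_Mac = 7.62009 half-year periods = 3.81004 yrs; D_mod = 3.81004/(1+0.05925) = 3.59692 yrs.
ΔP/P ≈ -D_mod · Δy = -3.59692 × (+0.0165) = -0.059349 = -5.9349%.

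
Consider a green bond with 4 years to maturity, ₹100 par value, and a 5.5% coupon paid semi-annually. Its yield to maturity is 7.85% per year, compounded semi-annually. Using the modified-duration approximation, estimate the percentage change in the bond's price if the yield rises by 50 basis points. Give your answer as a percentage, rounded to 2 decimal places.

Periodic yield y = 0.03925. Modified duration first:
  t   CF        PV=CF/(1+0.03925)^t    t·PV
  1         2.75         2.6461         2.6461
  2         2.75         2.5462         5.0924
  3         2.75         2.4500         7.3501
  4         2.75         2.3575         9.4300
  5         2.75         2.2685        11.3423
  6         2.75         2.1828        13.0968
  7         2.75         2.1004        14.7025
  8       102.75        75.5130       604.1038
  Σ                     92.0645       667.7640
P = 92.0645; D_Mac = 7.25322 half-year periods = 3.62661 yrs; D_mod = 3.62661/(1+0.03925) = 3.48964 yrs.
ΔP/P ≈ -D_mod · Δy = -3.48964 × (+0.005) = -0.017448 = -1.7448%.

-1.74%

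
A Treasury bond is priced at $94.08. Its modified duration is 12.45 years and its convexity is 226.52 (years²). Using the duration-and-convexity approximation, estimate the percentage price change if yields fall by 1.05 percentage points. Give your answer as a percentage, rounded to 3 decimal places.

Duration effect: -D_mod·Δy = -12.45 × (-0.0105) = +0.130725
Convexity effect: ½·C·(Δy)² = 0.5 × 226.52 × (-0.0105)² = +0.012486915
ΔP/P ≈ +0.130725 + 0.012486915 = +0.143211915
= +14.3211915%.

+14.321%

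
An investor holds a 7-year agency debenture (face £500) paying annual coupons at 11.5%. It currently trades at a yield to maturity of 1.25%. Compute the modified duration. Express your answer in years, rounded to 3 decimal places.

Periodic yield y = 0.0125. First find Macaulay duration:
  t   CF        PV=CF/(1+0.0125)^t    t·PV
  1        57.50        56.7901        56.7901
  2        57.50        56.0890       112.1780
  3        57.50        55.3966       166.1897
  4        57.50        54.7126       218.8506
  5        57.50        54.0372       270.1859
  6        57.50        53.3701       320.2203
  7       557.50       511.0691     3,577.4839
  Σ                    841.4647     4,721.8985
P = 841.4647; Macaulay duration = 4,721.8985 / 841.4647 = 5.61152 years.
Modified duration = D_Mac / (1 + y) = 5.61152 / 1.0125 = 5.54224 years.

5.542 years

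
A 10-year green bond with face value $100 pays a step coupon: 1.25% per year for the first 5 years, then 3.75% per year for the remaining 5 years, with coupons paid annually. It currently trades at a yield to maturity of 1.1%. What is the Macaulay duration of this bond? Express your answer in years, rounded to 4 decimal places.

9.3159 years

Periodic yield y = 0.011. Discount each cash flow and weight by its year:
  t   CF        PV=CF/(1+0.011)^t    t·PV
  1         1.25         1.2364         1.2364
  2         1.25         1.2229         2.4459
  3         1.25         1.2096         3.6289
  4         1.25         1.1965         4.7859
  5         1.25         1.1835         5.9173
  6         3.75         3.5118        21.0705
  7         3.75         3.4735        24.3148
  8         3.75         3.4358        27.4860
  9         3.75         3.3984        30.5853
  10      103.75        92.9986       929.9863
  Σ                    112.8670     1,051.4575
Price P = Σ PV = 112.8670.
Macaulay duration = Σ(t·PV) / P = 1,051.4575 / 112.8670 = 9.31590 years.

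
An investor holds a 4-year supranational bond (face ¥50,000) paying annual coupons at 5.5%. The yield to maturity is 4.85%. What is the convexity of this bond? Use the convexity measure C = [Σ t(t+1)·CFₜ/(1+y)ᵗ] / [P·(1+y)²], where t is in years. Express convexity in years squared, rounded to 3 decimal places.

With y = 0.0485:
  t   CF        PV=CF/(1+0.0485)^t    t·PV        t(t+1)·PV
  1     2,750.00     2,622.7945     2,622.7945       5,245.5889
  2     2,750.00     2,501.4730     5,002.9461      15,008.8382
  3     2,750.00     2,385.7635     7,157.2905      28,629.1620
  4    52,750.00    43,646.4298   174,585.7191     872,928.5956
  Σ                 51,156.4608   189,368.7501     921,812.1846
P = 51,156.4608.
Convexity = Σ t(t+1)·PV / [P·(1+y)²] = 921,812.1846 / (51,156.4608 × 1.099352) = 16.39099.

16.391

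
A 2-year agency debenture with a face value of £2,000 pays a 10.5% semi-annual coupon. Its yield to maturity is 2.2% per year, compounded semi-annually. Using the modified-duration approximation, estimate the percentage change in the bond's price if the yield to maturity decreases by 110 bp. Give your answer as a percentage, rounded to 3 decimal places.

Periodic yield y = 0.011. Modified duration first:
  t   CF        PV=CF/(1+0.011)^t    t·PV
  1       105.00       103.8576       103.8576
  2       105.00       102.7276       205.4551
  3       105.00       101.6099       304.8296
  4     2,105.00     2,014.8721     8,059.4883
  Σ                  2,323.0671     8,673.6306
P = 2,323.0671; D_Mac = 3.73370 half-year periods = 1.86685 yrs; D_mod = 1.86685/(1+0.011) = 1.84654 yrs.
ΔP/P ≈ -D_mod · Δy = -1.84654 × (-0.011) = +0.020312 = +2.0312%.

+2.031%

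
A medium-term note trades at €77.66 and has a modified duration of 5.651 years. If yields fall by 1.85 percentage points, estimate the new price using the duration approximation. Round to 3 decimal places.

€85.779

Duration approximation: ΔP/P ≈ -D_mod · Δy = -5.651 × (-0.0185) = +0.1045435.
New price ≈ 77.66 × (1 + 0.1045435) = 85.77884821.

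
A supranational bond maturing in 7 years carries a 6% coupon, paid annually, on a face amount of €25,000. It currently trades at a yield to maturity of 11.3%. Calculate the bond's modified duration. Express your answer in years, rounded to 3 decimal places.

5.145 years

Periodic yield y = 0.113. First find Macaulay duration:
  t   CF        PV=CF/(1+0.113)^t    t·PV
  1     1,500.00     1,347.7089     1,347.7089
  2     1,500.00     1,210.8795     2,421.7590
  3     1,500.00     1,087.9421     3,263.8262
  4     1,500.00       977.4861     3,909.9445
  5     1,500.00       878.2445     4,391.2225
  6     1,500.00       789.0786     4,734.4717
  7    26,500.00    12,525.0574    87,675.4015
  Σ                 18,816.3971   107,744.3343
P = 18,816.3971; Macaulay duration = 107,744.3343 / 18,816.3971 = 5.72609 years.
Modified duration = D_Mac / (1 + y) = 5.72609 / 1.113 = 5.14473 years.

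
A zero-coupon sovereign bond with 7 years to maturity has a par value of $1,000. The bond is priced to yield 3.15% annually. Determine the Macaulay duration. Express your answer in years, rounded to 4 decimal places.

7.0000 years

A zero-coupon bond has a single cash flow at maturity, so its Macaulay duration equals its maturity: 7 years.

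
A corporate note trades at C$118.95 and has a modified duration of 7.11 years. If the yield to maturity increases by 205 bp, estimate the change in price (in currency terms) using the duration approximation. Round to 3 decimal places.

-C$17.338

Duration approximation: ΔP/P ≈ -D_mod · Δy = -7.11 × (+0.0205) = -0.145755.
ΔP ≈ 118.95 × (-0.145755) = -17.33755725.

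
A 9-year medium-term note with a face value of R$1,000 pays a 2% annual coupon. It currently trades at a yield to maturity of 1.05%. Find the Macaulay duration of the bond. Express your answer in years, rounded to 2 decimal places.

8.36 years

Periodic yield y = 0.0105. Discount each cash flow and weight by its year:
  t   CF        PV=CF/(1+0.0105)^t    t·PV
  1        20.00        19.7922        19.7922
  2        20.00        19.5865        39.1730
  3        20.00        19.3830        58.1490
  4        20.00        19.1816        76.7264
  5        20.00        18.9823        94.9114
  6        20.00        18.7850       112.7102
  7        20.00        18.5898       130.1289
  8        20.00        18.3967       147.1734
  9     1,020.00       928.4816     8,356.3346
  Σ                  1,081.1788     9,035.0992
Price P = Σ PV = 1,081.1788.
Macaulay duration = Σ(t·PV) / P = 9,035.0992 / 1,081.1788 = 8.35671 years.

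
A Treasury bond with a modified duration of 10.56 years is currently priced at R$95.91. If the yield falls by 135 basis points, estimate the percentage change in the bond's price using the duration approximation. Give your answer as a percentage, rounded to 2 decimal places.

Duration approximation: ΔP/P ≈ -D_mod · Δy = -10.56 × (-0.0135) = +0.142560.
As a percentage: +14.2560%.

+14.26%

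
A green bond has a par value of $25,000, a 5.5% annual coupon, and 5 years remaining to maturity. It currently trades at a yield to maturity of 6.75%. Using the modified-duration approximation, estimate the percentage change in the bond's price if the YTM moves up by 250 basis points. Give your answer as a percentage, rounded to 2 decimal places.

-10.52%

Periodic yield y = 0.0675. Modified duration first:
  t   CF        PV=CF/(1+0.0675)^t    t·PV
  1     1,375.00     1,288.0562     1,288.0562
  2     1,375.00     1,206.6100     2,413.2201
  3     1,375.00     1,130.3138     3,390.9415
  4     1,375.00     1,058.8420     4,235.3680
  5    26,375.00    19,026.2435    95,131.2173
  Σ                 23,710.0656   106,458.8032
P = 23,710.0656; D_Mac = 4.49003 yrs; D_mod = 4.49003/(1+0.0675) = 4.20611 yrs.
ΔP/P ≈ -D_mod · Δy = -4.20611 × (+0.025) = -0.105153 = -10.5153%.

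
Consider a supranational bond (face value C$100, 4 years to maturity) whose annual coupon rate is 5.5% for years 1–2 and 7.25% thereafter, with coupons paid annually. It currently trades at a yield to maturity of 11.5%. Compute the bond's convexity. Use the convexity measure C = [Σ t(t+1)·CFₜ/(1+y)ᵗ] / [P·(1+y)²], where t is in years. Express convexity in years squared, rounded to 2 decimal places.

14.24

With y = 0.115:
  t   CF        PV=CF/(1+0.115)^t    t·PV        t(t+1)·PV
  1         5.50         4.9327         4.9327           9.8655
  2         5.50         4.4240         8.8480          26.5439
  3         7.25         5.2301        15.6904          62.7617
  4       107.25        69.3902       277.5606       1,387.8030
  Σ                     83.9770       307.0317       1,486.9740
P = 83.9770.
Convexity = Σ t(t+1)·PV / [P·(1+y)²] = 1,486.9740 / (83.9770 × 1.243225) = 14.24273.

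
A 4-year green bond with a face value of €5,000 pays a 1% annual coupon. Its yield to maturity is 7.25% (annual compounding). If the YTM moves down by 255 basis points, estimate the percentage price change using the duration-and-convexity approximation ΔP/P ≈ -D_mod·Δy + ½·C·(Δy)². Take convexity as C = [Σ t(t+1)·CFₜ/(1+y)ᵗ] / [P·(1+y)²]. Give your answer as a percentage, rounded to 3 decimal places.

+9.902%

With y = 0.0725:
  t   CF        PV=CF/(1+0.0725)^t    t·PV        t(t+1)·PV
  1        50.00        46.6200        46.6200          93.2401
  2        50.00        43.4686        86.9371         260.8114
  3        50.00        40.5301       121.5904         486.3617
  4     5,050.00     3,816.8244    15,267.2974      76,336.4871
  Σ                  3,947.4431    15,522.4450      77,176.9003
P = 3,947.4431; D_Mac = 3.93228 yrs; D_mod = 3.66646 yrs; C = 16.99718.
Duration effect: -3.66646 × (-0.0255) = +0.093495
Convexity effect: 0.5 × 16.99718 × (-0.0255)² = +0.0055262
ΔP/P ≈ +0.093495 + 0.0055262 = +0.099021 = +9.9021%.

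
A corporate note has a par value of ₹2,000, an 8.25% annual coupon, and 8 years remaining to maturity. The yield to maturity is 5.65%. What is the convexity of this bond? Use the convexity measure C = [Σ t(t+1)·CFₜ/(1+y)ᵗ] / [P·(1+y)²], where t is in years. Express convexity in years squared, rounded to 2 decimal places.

With y = 0.0565:
  t   CF        PV=CF/(1+0.0565)^t    t·PV        t(t+1)·PV
  1       165.00       156.1761       156.1761         312.3521
  2       165.00       147.8240       295.6480         886.9440
  3       165.00       139.9186       419.7558       1,679.0232
  4       165.00       132.4360       529.7439       2,648.7193
  5       165.00       125.3535       626.7675       3,760.6048
  6       165.00       118.6498       711.8987       4,983.2907
  7       165.00       112.3046       786.1320       6,289.0560
  8     2,165.00     1,394.7677    11,158.1418     100,423.2763
  Σ                  2,327.4302    14,684.2636     120,983.2663
P = 2,327.4302.
Convexity = Σ t(t+1)·PV / [P·(1+y)²] = 120,983.2663 / (2,327.4302 × 1.116192) = 46.57036.

46.57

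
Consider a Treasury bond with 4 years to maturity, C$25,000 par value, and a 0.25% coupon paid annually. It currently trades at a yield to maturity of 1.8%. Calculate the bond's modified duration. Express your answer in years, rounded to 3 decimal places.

Periodic yield y = 0.018. First find Macaulay duration:
  t   CF        PV=CF/(1+0.018)^t    t·PV
  1        62.50        61.3949        61.3949
  2        62.50        60.3093       120.6186
  3        62.50        59.2430       177.7289
  4    25,062.50    23,336.3687    93,345.4748
  Σ                 23,517.3159    93,705.2172
P = 23,517.3159; Macaulay duration = 93,705.2172 / 23,517.3159 = 3.98452 years.
Modified duration = D_Mac / (1 + y) = 3.98452 / 1.018 = 3.91407 years.

3.914 years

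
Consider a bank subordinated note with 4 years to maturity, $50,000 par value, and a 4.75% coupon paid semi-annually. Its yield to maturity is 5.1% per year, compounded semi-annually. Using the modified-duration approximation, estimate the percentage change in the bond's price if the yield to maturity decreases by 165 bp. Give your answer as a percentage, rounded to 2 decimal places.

Periodic yield y = 0.0255. Modified duration first:
  t   CF        PV=CF/(1+0.0255)^t    t·PV
  1     1,187.50     1,157.9717     1,157.9717
  2     1,187.50     1,129.1777     2,258.3554
  3     1,187.50     1,101.0996     3,303.2989
  4     1,187.50     1,073.7198     4,294.8792
  5     1,187.50     1,047.0208     5,235.1038
  6     1,187.50     1,020.9856     6,125.9138
  7     1,187.50       995.5979     6,969.1852
  8    51,187.50    41,848.3753   334,787.0021
  Σ                 49,373.9484   364,131.7102
P = 49,373.9484; D_Mac = 7.37498 half-year periods = 3.68749 yrs; D_mod = 3.68749/(1+0.0255) = 3.59580 yrs.
ΔP/P ≈ -D_mod · Δy = -3.59580 × (-0.0165) = +0.059331 = +5.9331%.

+5.93%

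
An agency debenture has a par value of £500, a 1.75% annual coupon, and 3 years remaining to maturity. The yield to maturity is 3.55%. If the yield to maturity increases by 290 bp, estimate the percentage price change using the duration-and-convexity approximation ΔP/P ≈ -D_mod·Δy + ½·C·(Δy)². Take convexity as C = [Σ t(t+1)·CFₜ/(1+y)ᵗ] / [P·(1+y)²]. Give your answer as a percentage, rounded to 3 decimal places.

With y = 0.0355:
  t   CF        PV=CF/(1+0.0355)^t    t·PV        t(t+1)·PV
  1         8.75         8.4500         8.4500          16.9000
  2         8.75         8.1603        16.3207          48.9620
  3       508.75       458.1990     1,374.5969       5,498.3877
  Σ                    474.8093     1,399.3676       5,564.2497
P = 474.8093; D_Mac = 2.94722 yrs; D_mod = 2.84618 yrs; C = 10.92917.
Duration effect: -2.84618 × (+0.029) = -0.082539
Convexity effect: 0.5 × 10.92917 × (0.029)² = +0.0045957
ΔP/P ≈ -0.082539 + 0.0045957 = -0.077944 = -7.7944%.

-7.794%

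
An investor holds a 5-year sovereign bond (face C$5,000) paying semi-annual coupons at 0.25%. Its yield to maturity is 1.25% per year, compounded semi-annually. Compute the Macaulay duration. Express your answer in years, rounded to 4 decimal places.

4.9711 years

Periodic yield y = 0.00625. Discount each cash flow and weight by its period:
  t   CF        PV=CF/(1+0.00625)^t    t·PV
  1         6.25         6.2112         6.2112
  2         6.25         6.1726        12.3452
  3         6.25         6.1343        18.4028
  4         6.25         6.0962        24.3846
  5         6.25         6.0583        30.2915
  6         6.25         6.0207        36.1240
  7         6.25         5.9833        41.8829
  8         6.25         5.9461        47.5689
  9         6.25         5.9092        53.1826
  10    5,006.25     4,703.8515    47,038.5147
  Σ                  4,758.3832    47,308.9083
Price P = Σ PV = 4,758.3832.
Macaulay duration = Σ(t·PV) / P = 47,308.9083 / 4,758.3832 = 9.94222 half-year periods.
In years: 9.94222 / 2 = 4.97111 years.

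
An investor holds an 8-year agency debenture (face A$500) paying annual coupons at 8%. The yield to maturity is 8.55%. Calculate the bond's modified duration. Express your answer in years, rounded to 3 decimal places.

Periodic yield y = 0.0855. First find Macaulay duration:
  t   CF        PV=CF/(1+0.0855)^t    t·PV
  1        40.00        36.8494        36.8494
  2        40.00        33.9469        67.8938
  3        40.00        31.2731        93.8192
  4        40.00        28.8098       115.2393
  5        40.00        26.5406       132.7030
  6        40.00        24.4501       146.7007
  7        40.00        22.5243       157.6701
  8       540.00       280.1271     2,241.0169
  Σ                    484.5213     2,991.8924
P = 484.5213; Macaulay duration = 2,991.8924 / 484.5213 = 6.17494 years.
Modified duration = D_Mac / (1 + y) = 6.17494 / 1.0855 = 5.68857 years.

5.689 years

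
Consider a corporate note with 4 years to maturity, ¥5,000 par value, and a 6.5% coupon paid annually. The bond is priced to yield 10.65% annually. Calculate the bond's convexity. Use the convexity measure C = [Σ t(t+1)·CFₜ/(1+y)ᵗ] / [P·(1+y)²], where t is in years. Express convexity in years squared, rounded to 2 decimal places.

14.29

With y = 0.1065:
  t   CF        PV=CF/(1+0.1065)^t    t·PV        t(t+1)·PV
  1       325.00       293.7189       293.7189         587.4379
  2       325.00       265.4487       530.8973       1,592.6919
  3       325.00       239.8994       719.6981       2,878.7924
  4     5,325.00     3,552.3352    14,209.3408      71,046.7040
  Σ                  4,351.4022    15,753.6551      76,105.6262
P = 4,351.4022.
Convexity = Σ t(t+1)·PV / [P·(1+y)²] = 76,105.6262 / (4,351.4022 × 1.224342) = 14.28515.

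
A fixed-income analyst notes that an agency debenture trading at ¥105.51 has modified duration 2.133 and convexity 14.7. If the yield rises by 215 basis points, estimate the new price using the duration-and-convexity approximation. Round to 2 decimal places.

Duration effect: -D_mod·Δy = -2.133 × (+0.0215) = -0.0458595
Convexity effect: ½·C·(Δy)² = 0.5 × 14.7 × (0.0215)² = +0.0033975375
ΔP/P ≈ -0.0458595 + 0.0033975375 = -0.0424619625
New price ≈ 105.51 × (1 - 0.0424619625) = 101.029838336625.

¥101.03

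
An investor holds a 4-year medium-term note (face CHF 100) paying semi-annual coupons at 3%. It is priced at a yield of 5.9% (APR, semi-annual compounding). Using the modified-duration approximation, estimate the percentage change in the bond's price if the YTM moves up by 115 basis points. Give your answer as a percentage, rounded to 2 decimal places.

-4.23%

Periodic yield y = 0.0295. Modified duration first:
  t   CF        PV=CF/(1+0.0295)^t    t·PV
  1         1.50         1.4570         1.4570
  2         1.50         1.4153         2.8305
  3         1.50         1.3747         4.1241
  4         1.50         1.3353         5.3413
  5         1.50         1.2971         6.4853
  6         1.50         1.2599         7.5593
  7         1.50         1.2238         8.5665
  8       101.50        80.4369       643.4951
  Σ                     89.7999       679.8592
P = 89.7999; D_Mac = 7.57082 half-year periods = 3.78541 yrs; D_mod = 3.78541/(1+0.0295) = 3.67694 yrs.
ΔP/P ≈ -D_mod · Δy = -3.67694 × (+0.0115) = -0.042285 = -4.2285%.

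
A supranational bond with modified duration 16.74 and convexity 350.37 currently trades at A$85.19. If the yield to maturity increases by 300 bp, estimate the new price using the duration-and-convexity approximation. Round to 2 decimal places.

A$55.84

Duration effect: -D_mod·Δy = -16.74 × (+0.03) = -0.502200
Convexity effect: ½·C·(Δy)² = 0.5 × 350.37 × (0.03)² = +0.1576665
ΔP/P ≈ -0.502200 + 0.1576665 = -0.3445335
New price ≈ 85.19 × (1 - 0.3445335) = 55.839191135.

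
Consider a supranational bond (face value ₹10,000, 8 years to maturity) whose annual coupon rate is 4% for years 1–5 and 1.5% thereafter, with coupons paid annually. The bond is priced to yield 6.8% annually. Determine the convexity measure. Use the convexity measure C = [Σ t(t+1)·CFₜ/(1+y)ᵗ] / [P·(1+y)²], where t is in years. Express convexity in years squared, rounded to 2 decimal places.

With y = 0.068:
  t   CF        PV=CF/(1+0.068)^t    t·PV        t(t+1)·PV
  1       400.00       374.5318       374.5318         749.0637
  2       400.00       350.6852       701.3705       2,104.1114
  3       400.00       328.3570       985.0709       3,940.2836
  4       400.00       307.4503     1,229.8014       6,149.0068
  5       400.00       287.8749     1,439.3743       8,636.2456
  6       150.00       101.0797       606.4779       4,245.3454
  7       150.00        94.6439       662.5071       5,300.0567
  8    10,150.00     5,996.4749    47,971.7993     431,746.1934
  Σ                  7,841.0977    53,970.9331     462,870.3066
P = 7,841.0977.
Convexity = Σ t(t+1)·PV / [P·(1+y)²] = 462,870.3066 / (7,841.0977 × 1.140624) = 51.75353.

51.75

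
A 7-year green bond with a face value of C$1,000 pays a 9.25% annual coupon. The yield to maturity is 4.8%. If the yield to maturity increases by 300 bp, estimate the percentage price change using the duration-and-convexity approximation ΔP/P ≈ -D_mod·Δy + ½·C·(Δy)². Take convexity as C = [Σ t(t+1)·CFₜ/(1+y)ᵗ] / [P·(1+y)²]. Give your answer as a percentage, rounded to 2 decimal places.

-14.43%

With y = 0.048:
  t   CF        PV=CF/(1+0.048)^t    t·PV        t(t+1)·PV
  1        92.50        88.2634        88.2634         176.5267
  2        92.50        84.2208       168.4415         505.3246
  3        92.50        80.3633       241.0900         964.3599
  4        92.50        76.6826       306.7302       1,533.6512
  5        92.50        73.1704       365.8519       2,195.1114
  6        92.50        69.8191       418.9144       2,932.4008
  7     1,092.50       786.8509     5,507.9566      44,063.6526
  Σ                  1,259.3704     7,097.2480      52,371.0271
P = 1,259.3704; D_Mac = 5.63555 yrs; D_mod = 5.37744 yrs; C = 37.86300.
Duration effect: -5.37744 × (+0.03) = -0.161323
Convexity effect: 0.5 × 37.86300 × (0.03)² = +0.0170384
ΔP/P ≈ -0.161323 + 0.0170384 = -0.144285 = -14.4285%.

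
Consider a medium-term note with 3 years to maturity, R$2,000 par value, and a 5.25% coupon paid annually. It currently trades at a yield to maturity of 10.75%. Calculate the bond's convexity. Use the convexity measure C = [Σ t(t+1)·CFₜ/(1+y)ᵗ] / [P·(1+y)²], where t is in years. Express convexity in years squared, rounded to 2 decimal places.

9.09

With y = 0.1075:
  t   CF        PV=CF/(1+0.1075)^t    t·PV        t(t+1)·PV
  1       105.00        94.8081        94.8081         189.6163
  2       105.00        85.6055       171.2111         513.6332
  3     2,105.00     1,549.6046     4,648.8138      18,595.2551
  Σ                  1,730.0183     4,914.8330      19,298.5046
P = 1,730.0183.
Convexity = Σ t(t+1)·PV / [P·(1+y)²] = 19,298.5046 / (1,730.0183 × 1.226556) = 9.09464.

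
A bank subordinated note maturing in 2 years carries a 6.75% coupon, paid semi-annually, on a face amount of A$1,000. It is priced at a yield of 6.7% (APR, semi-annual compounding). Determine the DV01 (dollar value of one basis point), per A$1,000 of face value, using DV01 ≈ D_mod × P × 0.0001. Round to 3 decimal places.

Periodic yield y = 0.0335.
  t   CF        PV=CF/(1+0.0335)^t    t·PV
  1        33.75        32.6560        32.6560
  2        33.75        31.5975        63.1950
  3        33.75        30.5733        91.7199
  4     1,033.75       906.0947     3,624.3789
  Σ                  1,000.9215     3,811.9498
P = 1,000.9215; D_Mac = 3.80844 half-year periods = 1.90422 yrs; D_mod = 1.84250 yrs.
DV01 ≈ 1.84250 × 1,000.9215 × 0.0001 = 0.184419.

A$0.184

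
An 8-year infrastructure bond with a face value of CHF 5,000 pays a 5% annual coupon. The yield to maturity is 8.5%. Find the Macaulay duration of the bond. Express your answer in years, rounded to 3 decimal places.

Periodic yield y = 0.085. Discount each cash flow and weight by its year:
  t   CF        PV=CF/(1+0.085)^t    t·PV
  1       250.00       230.4147       230.4147
  2       250.00       212.3638       424.7276
  3       250.00       195.7270       587.1811
  4       250.00       180.3936       721.5743
  5       250.00       166.2614       831.3068
  6       250.00       153.2363       919.4176
  7       250.00       141.2316       988.6211
  8     5,250.00     2,733.5146    21,868.1168
  Σ                  4,013.1430    26,571.3601
Price P = Σ PV = 4,013.1430.
Macaulay duration = Σ(t·PV) / P = 26,571.3601 / 4,013.1430 = 6.62108 years.

6.621 years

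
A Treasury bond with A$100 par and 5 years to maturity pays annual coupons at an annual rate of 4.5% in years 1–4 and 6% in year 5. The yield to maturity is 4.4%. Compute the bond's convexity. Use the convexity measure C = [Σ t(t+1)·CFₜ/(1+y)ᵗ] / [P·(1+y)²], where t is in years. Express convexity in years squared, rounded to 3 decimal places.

With y = 0.044:
  t   CF        PV=CF/(1+0.044)^t    t·PV        t(t+1)·PV
  1         4.50         4.3103         4.3103           8.6207
  2         4.50         4.1287         8.2574          24.7721
  3         4.50         3.9547        11.8640          47.4561
  4         4.50         3.7880        15.1520          75.7601
  5       106.00        85.4680       427.3398       2,564.0390
  Σ                    101.6497       466.9236       2,720.6480
P = 101.6497.
Convexity = Σ t(t+1)·PV / [P·(1+y)²] = 2,720.6480 / (101.6497 × 1.089936) = 24.55644.

24.556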